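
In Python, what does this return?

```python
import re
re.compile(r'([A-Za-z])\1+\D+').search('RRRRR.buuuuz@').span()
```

A backreference is literal: `\1` must see the identical characters the first group matched.
The match spans [0:13] → 'RRRRR.buuuuz@'.

(0, 13)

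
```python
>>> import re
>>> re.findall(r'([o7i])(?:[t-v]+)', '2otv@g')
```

This matches one of [o7i] (captured); then one or more of a character in [t-v] (non-capturing group).
Scanning left to right: at [1:4] match 'otv', group 1 = 'o'.
With a single group, `findall` returns only what that group captured — 1 item.

['o']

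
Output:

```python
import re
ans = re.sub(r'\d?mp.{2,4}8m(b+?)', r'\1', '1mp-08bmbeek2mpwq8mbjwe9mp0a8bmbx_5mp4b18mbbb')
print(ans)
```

1mp-08bmbeekbjwe9mp0a8bmbx_bbb

The pattern matches optionally a digit, then the literal 'mp'; then 2 to 4 of any character, then the literal '8m'; then one or more of a literal 'b' (lazy) (captured).
Each match is replaced using the text its own group 1 captured.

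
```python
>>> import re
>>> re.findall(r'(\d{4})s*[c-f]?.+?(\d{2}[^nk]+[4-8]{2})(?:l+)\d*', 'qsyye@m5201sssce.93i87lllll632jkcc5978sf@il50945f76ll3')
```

[('5201', '93i87'), ('5978', '50945f76')]

This matches exactly 4 of a digit (captured); then zero or more of the literal 's', then optionally a character in [c-f], then one or more of any character (lazy); then exactly 2 of a digit, then one or more of any character except [nk], then exactly 2 of a character in [4-8] (captured); then one or more of a literal 'l' (non-capturing group); then zero or more of a digit.
Walking the string: at [7:30] match '5201sssce.93i87lllll632', groups = ('5201', '93i87'); at [34:54] match '5978sf@il50945f76ll3', groups = ('5978', '50945f76').
Multiple groups make `findall` return tuples — one 2-tuple for each match.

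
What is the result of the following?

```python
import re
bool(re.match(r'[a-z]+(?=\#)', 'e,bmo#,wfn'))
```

False

The lookaround is zero-width — it requires the adjacent text to match without consuming it, so the asserted text isn't part of the match.
`re.match` only tries the pattern at the start of the string.
Here the pattern fails at index 0, so the call returns None, and `bool(None)` is False.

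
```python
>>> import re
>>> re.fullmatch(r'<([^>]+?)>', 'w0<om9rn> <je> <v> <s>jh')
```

`re.fullmatch` is like wrapping the pattern in `^…$` (in single-line mode).
Here there's no way to consume every character, so the call returns None.

None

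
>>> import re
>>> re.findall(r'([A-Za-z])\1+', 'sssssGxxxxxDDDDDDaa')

The backreference `\1` re-matches whatever the first group consumed, character for character.
Matches: at [0:5] match 'sssss', group 1 = 's'; at [6:11] match 'xxxxx', group 1 = 'x'; at [11:17] match 'DDDDDD', group 1 = 'D'; at [17:19] match 'aa', group 1 = 'a'.
With a single group, `findall` returns only what that group captured — 4 items.

['s', 'x', 'D', 'a']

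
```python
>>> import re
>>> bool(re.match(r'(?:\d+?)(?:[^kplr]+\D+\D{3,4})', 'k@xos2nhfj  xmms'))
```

False

The pattern matches one or more of a digit (lazy) (non-capturing group); then one or more of any character except [kplr], then one or more of a non-digit, then 3 to 4 of a non-digit (non-capturing group).
`match` is anchored at position 0; if the pattern doesn't fit there, it returns None.
Here the pattern fails at index 0, so the call returns None, and `bool(None)` is False.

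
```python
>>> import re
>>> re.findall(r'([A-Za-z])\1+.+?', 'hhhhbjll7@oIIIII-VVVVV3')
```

After group 1 captures some text, `\1` only succeeds where that same text appears again.
Because there's exactly one group, `findall` drops the full match and keeps group 1 from each hit.

['h', 'l', 'I', 'V']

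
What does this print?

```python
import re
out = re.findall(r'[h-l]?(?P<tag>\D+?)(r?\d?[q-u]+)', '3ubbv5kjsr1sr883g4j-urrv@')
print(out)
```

The `?` after the quantifier makes it lazy — it takes as little as possible before letting the rest of the pattern try.
With 2 capturing groups, `findall` returns a 2-tuple per match.

[('j', 'sr'), ('s', 'r'), ('-', 'urr')]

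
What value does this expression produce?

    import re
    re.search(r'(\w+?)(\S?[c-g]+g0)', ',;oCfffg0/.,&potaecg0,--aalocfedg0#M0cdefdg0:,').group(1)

Pattern: one or more of a word character (lazy) (captured); then optionally a non-whitespace character, then one or more of a character in [c-g], then the literal 'g0' (captured).
A non-greedy quantifier consumes as few characters as it can — just enough that the remainder of the pattern still matches from where it stops; whatever follows it matches normally.
`re.search` scans for the first position where the pattern succeeds.
The match spans [2:9] → 'oCfffg0'.
Captured: group 1 = 'o', group 2 = 'Cfffg0'.

'o'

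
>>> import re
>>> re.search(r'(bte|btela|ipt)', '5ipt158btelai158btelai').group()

'ipt'

The match spans [1:4] → 'ipt'.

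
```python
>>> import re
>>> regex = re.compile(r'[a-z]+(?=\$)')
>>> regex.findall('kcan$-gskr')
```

['kcan']

The lookaround is zero-width — it requires the adjacent text to match without consuming it, so the asserted text isn't part of the match.
No capturing groups, so `findall` returns the 1 full match string.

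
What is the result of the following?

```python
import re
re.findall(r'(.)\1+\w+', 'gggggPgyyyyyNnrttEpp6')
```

`\1` has to match the exact text group 1 already captured.
Scanning left to right: at [0:21] match 'gggggPgyyyyyNnrttEpp6', group 1 = 'g'.
Because there's exactly one group, `findall` drops the full match and keeps group 1 from the one hit.

['g']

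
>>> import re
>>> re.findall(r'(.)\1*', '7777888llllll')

The backreference `\1` re-matches whatever the first group consumed, character for character.
Walking the string: at [0:4] match '7777', group 1 = '7'; at [4:7] match '888', group 1 = '8'; at [7:13] match 'llllll', group 1 = 'l'.
With a single group, `findall` returns only what that group captured — 3 items.

['7', '8', 'l']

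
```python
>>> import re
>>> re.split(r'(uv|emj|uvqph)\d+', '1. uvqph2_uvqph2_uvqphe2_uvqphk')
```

Matches to split on: at [3:9] → 'uvqph2'; at [10:16] → 'uvqph2'.
Because the pattern has a capturing group, `split` also inserts each captured text between the pieces.

['1. ', 'uvqph', '_', 'uvqph', '_uvqphe2_uvqphk']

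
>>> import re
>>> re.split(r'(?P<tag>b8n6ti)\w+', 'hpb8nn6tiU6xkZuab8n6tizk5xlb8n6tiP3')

['hpb8nn6tiU6xkZua', 'b8n6ti', '']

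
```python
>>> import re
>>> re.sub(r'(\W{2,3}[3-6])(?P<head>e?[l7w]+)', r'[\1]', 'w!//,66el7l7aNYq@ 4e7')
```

Pattern: 2 to 3 of a non-word character, then a character in [3-6] (captured); then optionally the literal 'e', then one or more of one of [l7w] (captured as 'head').
Each match is replaced using the text its own group 1 captured.

'w!//,66el7l7aNYq[@ 4]'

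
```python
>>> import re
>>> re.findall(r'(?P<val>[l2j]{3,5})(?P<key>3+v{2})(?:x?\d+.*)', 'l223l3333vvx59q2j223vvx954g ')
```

[('2j22', '3vv')]

This matches 3 to 5 of one of [l2j] (captured as 'val'); then one or more of a literal '3', then exactly 2 of a literal 'v' (captured as 'key'); then optionally a literal 'x', then one or more of a digit, then zero or more of any character (non-capturing group).
Multiple groups make `findall` return tuples — one 2-tuple for the one match.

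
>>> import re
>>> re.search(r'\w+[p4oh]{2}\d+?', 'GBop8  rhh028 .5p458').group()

'GBop8'

The match spans [0:5] → 'GBop8'.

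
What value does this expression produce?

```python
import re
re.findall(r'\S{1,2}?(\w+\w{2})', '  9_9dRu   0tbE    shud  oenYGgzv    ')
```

['_9dRu', 'tbE', 'hud', 'enYGgzv']

Pattern: 1 to 2 of a non-whitespace character (lazy); then one or more of a word character, then exactly 2 of a word character (captured).
`findall` collects group 1 from each match (4 total).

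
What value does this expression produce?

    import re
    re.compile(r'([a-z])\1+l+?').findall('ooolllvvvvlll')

After group 1 captures some text, `\1` only succeeds where that same text appears again.
`findall` collects group 1 from each match (2 total).

['o', 'v']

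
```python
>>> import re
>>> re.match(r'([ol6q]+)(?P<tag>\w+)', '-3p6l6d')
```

This matches one or more of one of [ol6q] (captured); then one or more of a word character (captured as 'tag').
`match` is anchored at position 0; if the pattern doesn't fit there, it returns None.
Here position 0 doesn't satisfy it, so the call returns None.

None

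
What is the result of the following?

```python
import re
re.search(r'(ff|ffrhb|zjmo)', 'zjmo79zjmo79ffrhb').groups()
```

('zjmo',)

The match spans [0:4] → 'zjmo'.
Captured: group 1 = 'zjmo'.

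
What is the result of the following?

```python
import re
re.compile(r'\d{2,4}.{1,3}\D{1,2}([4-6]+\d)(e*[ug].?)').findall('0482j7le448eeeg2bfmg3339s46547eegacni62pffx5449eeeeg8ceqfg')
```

[('448', 'eeeg2'), ('46547', 'eega'), ('5449', 'eeeeg8')]

2 groups means each result is a tuple of 2 captured strings — 3 here.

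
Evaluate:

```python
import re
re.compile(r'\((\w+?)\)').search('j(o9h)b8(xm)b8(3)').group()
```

'(o9h)'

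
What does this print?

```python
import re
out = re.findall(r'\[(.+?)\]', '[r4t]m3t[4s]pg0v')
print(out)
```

A `+?`/`*?`/`{m,n}?` starts at its minimum and grows only as far as needed for what follows to match.
Matches: at [0:5] match '[r4t]', group 1 = 'r4t'; at [8:12] match '[4s]', group 1 = '4s'.
Because there's exactly one group, `findall` drops the full match and keeps group 1 from each hit.

['r4t', '4s']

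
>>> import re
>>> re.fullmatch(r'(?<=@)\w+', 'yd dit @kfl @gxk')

`fullmatch` succeeds only if the pattern covers the string from start to end.
Here the string isn't matched end-to-end, so the call returns None.

None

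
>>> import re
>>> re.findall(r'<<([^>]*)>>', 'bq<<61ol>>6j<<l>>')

['61ol', 'l']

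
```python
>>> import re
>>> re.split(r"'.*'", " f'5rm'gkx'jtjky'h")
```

Matches to split on: at [2:17] → "'5rm'gkx'jtjky'".
`split` removes every match and returns the 2 fragments in between.

[' f', 'h']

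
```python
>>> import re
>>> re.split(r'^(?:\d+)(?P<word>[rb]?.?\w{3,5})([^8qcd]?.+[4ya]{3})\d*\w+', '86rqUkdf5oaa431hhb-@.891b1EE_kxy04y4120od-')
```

Pattern: anchored at the start of the string; then one or more of a digit (non-capturing group); then optionally one of [rb], then optionally any character, then 3 to 5 of a word character (captured as 'word'); then optionally any character except [8qcd], then one or more of any character, then exactly 3 of one of [4ya] (captured); then zero or more of a digit, then one or more of a word character.
With a capturing group present, the delimiter's captured portion is kept in the result list.

['', 'rqUkdf5', 'oaa431hhb-@.891b1EE_kxy04y4', '-']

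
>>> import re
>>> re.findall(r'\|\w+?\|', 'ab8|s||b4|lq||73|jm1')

Since nothing is captured, `findall` lists the 3 matched substrings directly.

['|s|', '|b4|', '|73|']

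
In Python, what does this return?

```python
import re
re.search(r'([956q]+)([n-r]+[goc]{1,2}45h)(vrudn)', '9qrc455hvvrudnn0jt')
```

None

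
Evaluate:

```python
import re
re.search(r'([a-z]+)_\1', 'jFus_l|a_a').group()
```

'a_a'

`\1` has to match the exact text group 1 already captured.
Unlike `match`, `search` isn't anchored — it looks for the pattern anywhere in the string.
The match spans [7:10] → 'a_a'.
Captured: group 1 = 'a'.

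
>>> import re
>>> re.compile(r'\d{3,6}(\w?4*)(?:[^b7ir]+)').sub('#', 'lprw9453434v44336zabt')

'lprw#bt'

Pattern: 3 to 6 of a digit; then optionally a word character, then zero or more of the literal '4' (captured); then one or more of any character except [b7ir] (non-capturing group).
Each match is replaced by '#'.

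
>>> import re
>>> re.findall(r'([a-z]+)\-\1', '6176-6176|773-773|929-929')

[]

`\1` is not a pattern — it's the concrete string captured by group 1, re-applied verbatim.
One capturing group, so `findall` returns just the captured substring from each match — 0 in all.
Nothing in the string satisfies the pattern, so the list is empty.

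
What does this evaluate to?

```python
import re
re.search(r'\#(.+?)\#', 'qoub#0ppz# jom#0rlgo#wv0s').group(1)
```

'0ppz'

The `?` after the quantifier makes it lazy — it takes as little as possible before letting the rest of the pattern try.
`re.search` tries every starting position until one works.
The match spans [4:10] → '#0ppz#'.
Captured: group 1 = '0ppz'.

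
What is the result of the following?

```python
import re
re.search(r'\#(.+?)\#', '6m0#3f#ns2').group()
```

The match spans [3:7] → '#3f#'.

'#3f#'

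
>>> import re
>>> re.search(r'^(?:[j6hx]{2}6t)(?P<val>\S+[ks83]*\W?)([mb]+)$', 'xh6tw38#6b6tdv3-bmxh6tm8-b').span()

(0, 26)

Pattern: anchored at the start of the string; then exactly 2 of one of [j6hx], then the literal '6t' (non-capturing group); then one or more of a non-whitespace character, then zero or more of one of [ks83], then optionally a non-word character (captured as 'val'); then one or more of one of [mb] (captured); then anchored at the end.
`re.search` scans for the first position where the pattern succeeds.
The match spans [0:26] → 'xh6tw38#6b6tdv3-bmxh6tm8-b'.
Captured: group 1 = 'w38#6b6tdv3-bmxh6tm8-', group 2 = 'b'.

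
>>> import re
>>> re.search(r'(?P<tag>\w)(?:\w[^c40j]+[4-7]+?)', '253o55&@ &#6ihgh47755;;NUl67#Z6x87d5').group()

A non-greedy quantifier consumes as few characters as it can — just enough that the remainder of the pattern still matches from where it stops; whatever follows it matches normally.
The match spans [0:17] → '253o55&@ &#6ihgh4'.

'253o55&@ &#6ihgh4'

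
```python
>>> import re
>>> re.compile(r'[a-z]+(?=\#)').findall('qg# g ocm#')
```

The positive lookaround only admits positions where the adjacent text matches; those characters stay outside the span.
Walking the string: at [0:2] → 'qg'; at [6:9] → 'ocm'.
`findall` yields the raw match text (2 of them) because the pattern has no groups.

['qg', 'ocm']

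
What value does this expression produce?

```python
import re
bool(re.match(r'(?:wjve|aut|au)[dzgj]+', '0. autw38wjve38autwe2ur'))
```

`re.match` only tries the pattern at the start of the string.
Here the string doesn't start with a match, so the call returns None, and `bool(None)` is False.

False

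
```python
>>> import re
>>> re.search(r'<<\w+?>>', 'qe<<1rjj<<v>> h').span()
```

The match spans [8:13] → '<<v>>'.

(8, 13)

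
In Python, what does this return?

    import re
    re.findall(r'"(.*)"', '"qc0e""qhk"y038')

One capturing group, so `findall` returns just the captured substring from the one match — 1 in all.

['qc0e""qhk']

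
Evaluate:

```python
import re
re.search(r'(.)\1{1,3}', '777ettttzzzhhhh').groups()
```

('7',)

`\1` has to match the exact text group 1 already captured.
`re.search` scans for the first position where the pattern succeeds.
The match spans [0:3] → '777'.
Captured: group 1 = '7'.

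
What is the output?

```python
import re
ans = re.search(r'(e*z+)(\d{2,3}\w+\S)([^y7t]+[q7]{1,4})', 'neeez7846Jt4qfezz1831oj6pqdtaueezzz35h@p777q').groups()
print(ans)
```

('eeez', '7846Jt4qfezz1831oj6pqdtaueezzz35h@', 'p777q')

The match spans [1:44] → 'eeez7846Jt4qfezz1831oj6pqdtaueezzz35h@p777q'.
Captured: group 1 = 'eeez', group 2 = '7846Jt4qfezz1831oj6pqdtaueezzz35h@', group 3 = 'p777q'.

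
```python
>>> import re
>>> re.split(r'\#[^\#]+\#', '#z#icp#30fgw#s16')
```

Each match becomes a cut point; 3 segments remain.

['', 'icp', 's16']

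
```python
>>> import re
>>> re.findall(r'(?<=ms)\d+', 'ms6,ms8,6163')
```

The lookaround is zero-width — it requires the adjacent text to match without consuming it, so the asserted text isn't part of the match.
Scanning left to right: at [2:3] → '6'; at [6:7] → '8'.
No capturing groups, so `findall` returns the 2 full match strings.

['6', '8']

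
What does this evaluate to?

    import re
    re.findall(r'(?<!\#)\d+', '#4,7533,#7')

`(?!…)`/`(?<!…)` only lets a position through if the neighbouring text does NOT match; no characters are consumed.
Walking the string: at [3:7] → '7533'.
Since nothing is captured, `findall` lists the 1 matched substring directly.

['7533']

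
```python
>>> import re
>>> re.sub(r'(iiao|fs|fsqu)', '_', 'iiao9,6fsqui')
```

'_9,6_qui'

Alternation isn't longest-match — the leftmost alternative that fits at this position is chosen.
Matches: at [0:4] → 'iiao'; at [7:9] → 'fs'.
Every occurrence is swapped for '_'.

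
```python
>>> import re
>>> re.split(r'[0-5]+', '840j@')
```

Pattern: one or more of a character in [0-5].
Matches to split on: at [1:3] → '40'.
Splitting on the pattern gives 2 pieces.

['8', 'j@']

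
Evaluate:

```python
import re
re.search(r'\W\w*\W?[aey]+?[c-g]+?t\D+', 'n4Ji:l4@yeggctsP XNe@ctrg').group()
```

Pattern: a non-word character, then zero or more of a word character, then optionally a non-word character; then one or more of one of [aey] (lazy), then one or more of a character in [c-g] (lazy), then the literal 't'; then one or more of a non-digit.
The match spans [4:25] → ':l4@yeggctsP XNe@ctrg'.

':l4@yeggctsP XNe@ctrg'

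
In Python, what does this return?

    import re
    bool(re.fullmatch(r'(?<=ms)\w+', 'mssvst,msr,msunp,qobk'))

False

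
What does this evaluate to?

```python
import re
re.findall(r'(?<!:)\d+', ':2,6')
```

['6']

`(?!…)`/`(?<!…)` only lets a position through if the neighbouring text does NOT match; no characters are consumed.
Scanning left to right: at [3:4] → '6'.
With no groups in the pattern, `findall` gives back each whole match — 1 here.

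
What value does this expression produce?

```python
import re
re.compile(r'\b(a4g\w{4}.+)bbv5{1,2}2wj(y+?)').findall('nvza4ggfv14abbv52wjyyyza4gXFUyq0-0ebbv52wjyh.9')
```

The pattern matches a word boundary (`\b`, zero-width); then the literal 'a4g', then exactly 4 of a word character, then one or more of any character (captured); then the literal 'bbv', then 1 to 2 of a literal '5', then the literal '2wj'; then one or more of a literal 'y' (lazy) (captured).
Multiple groups make `findall` return tuples — one 2-tuple for each match.
Nothing in the string satisfies the pattern, so the list is empty.

[]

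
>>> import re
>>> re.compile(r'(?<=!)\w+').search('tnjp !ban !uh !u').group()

Because the assertion is zero-width, the text it checks is not consumed and won't appear in the result.
The match spans [6:9] → 'ban'.

'ban'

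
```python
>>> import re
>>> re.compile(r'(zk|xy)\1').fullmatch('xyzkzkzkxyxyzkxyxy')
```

`fullmatch` succeeds only if the pattern covers the string from start to end.
Here the pattern can't cover the whole string, so the call returns None.

None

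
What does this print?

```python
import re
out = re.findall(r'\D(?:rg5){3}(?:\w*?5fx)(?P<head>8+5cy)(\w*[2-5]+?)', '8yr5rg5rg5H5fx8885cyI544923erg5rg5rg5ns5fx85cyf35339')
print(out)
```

[('85cy', 'f3533')]

This matches a non-digit, then the literal 'rg5' repeated 3 times; then zero or more of a word character (lazy), then the literal '5fx' (non-capturing group); then one or more of the literal '8', then the literal '5cy' (captured as 'head'); then zero or more of a word character, then one or more of a character in [2-5] (lazy) (captured).
Walking the string: at [27:51] match 'erg5rg5rg5ns5fx85cyf3533', groups = ('85cy', 'f3533').
With 2 capturing groups, `findall` returns a 2-tuple per match.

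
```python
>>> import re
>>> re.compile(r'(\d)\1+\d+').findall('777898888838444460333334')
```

['7']

`\1` has to match the exact text group 1 already captured.
Walking the string: at [0:24] match '777898888838444460333334', group 1 = '7'.
Because there's exactly one group, `findall` drops the full match and keeps group 1 from the one hit.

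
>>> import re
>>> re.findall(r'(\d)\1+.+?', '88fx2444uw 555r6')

`\1` is not a pattern — it's the concrete string captured by group 1, re-applied verbatim.
Scanning left to right: at [0:3] match '88f', group 1 = '8'; at [5:9] match '444u', group 1 = '4'; at [11:15] match '555r', group 1 = '5'.
`findall` collects group 1 from each match (3 total).

['8', '4', '5']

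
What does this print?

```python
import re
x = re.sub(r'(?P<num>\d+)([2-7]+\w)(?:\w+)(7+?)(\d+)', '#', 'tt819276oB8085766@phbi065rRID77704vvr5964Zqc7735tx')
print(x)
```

tt#@phbi#tx

The pattern matches one or more of a digit (captured as 'num'); then one or more of a character in [2-7], then a word character (captured); then one or more of a word character (non-capturing group); then one or more of a literal '7' (lazy) (captured); then one or more of a digit (captured).
`sub` substitutes '#' at each match site.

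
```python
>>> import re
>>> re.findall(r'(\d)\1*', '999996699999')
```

A backreference is literal: `\1` must see the identical characters the first group matched.
One capturing group, so `findall` returns just the captured substring from each match — 3 in all.

['9', '6', '9']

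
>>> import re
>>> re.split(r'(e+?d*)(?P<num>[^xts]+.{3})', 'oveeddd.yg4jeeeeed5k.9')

Pattern: one or more of a literal 'e' (lazy), then zero or more of a literal 'd' (captured); then one or more of any character except [xts], then exactly 3 of any character (captured as 'num').
A non-greedy quantifier consumes as few characters as it can — just enough that the remainder of the pattern still matches from where it stops; whatever follows it matches normally.
Matches to split on: at [2:22] → 'eeddd.yg4jeeeeed5k.9'.
`re.split` interleaves the captured-group text with the surrounding fragments.

['ov', 'e', 'eddd.yg4jeeeeed5k.9', '']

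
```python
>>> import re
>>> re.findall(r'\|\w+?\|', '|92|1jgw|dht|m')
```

Since nothing is captured, `findall` lists the 2 matched substrings directly.

['|92|', '|dht|']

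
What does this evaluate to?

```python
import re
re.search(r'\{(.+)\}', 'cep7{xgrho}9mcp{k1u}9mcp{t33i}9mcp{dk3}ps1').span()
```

`search` walks the string left to right and returns the first match it finds.
The match spans [4:39] → '{xgrho}9mcp{k1u}9mcp{t33i}9mcp{dk3}'.
Captured: group 1 = 'xgrho}9mcp{k1u}9mcp{t33i}9mcp{dk3'.

(4, 39)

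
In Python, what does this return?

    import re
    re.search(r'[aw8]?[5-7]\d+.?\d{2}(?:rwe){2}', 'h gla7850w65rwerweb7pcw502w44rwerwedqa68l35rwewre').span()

(4, 18)

The match spans [4:18] → 'a7850w65rwerwe'.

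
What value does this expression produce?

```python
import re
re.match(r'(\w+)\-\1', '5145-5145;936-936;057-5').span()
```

(0, 9)

`\1` is not a pattern — it's the concrete string captured by group 1, re-applied verbatim.
`re.match` won't scan ahead — the pattern has to work from the very first character.
The match spans [0:9] → '5145-5145'.
Captured: group 1 = '5145'.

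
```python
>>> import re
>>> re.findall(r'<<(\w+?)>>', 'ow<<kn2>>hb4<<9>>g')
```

['kn2', '9']

Scanning left to right: at [2:9] match '<<kn2>>', group 1 = 'kn2'; at [12:17] match '<<9>>', group 1 = '9'.
With a single group, `findall` returns only what that group captured — 2 items.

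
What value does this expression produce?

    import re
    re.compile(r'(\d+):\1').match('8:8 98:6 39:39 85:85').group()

`\1` has to match the exact text group 1 already captured.
With `match`, the pattern is implicitly anchored at the beginning.
The match spans [0:3] → '8:8'.
Captured: group 1 = '8'.

'8:8'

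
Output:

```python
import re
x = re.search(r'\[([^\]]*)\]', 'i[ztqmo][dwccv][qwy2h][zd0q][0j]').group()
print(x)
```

[ztqmo]

The match spans [1:8] → '[ztqmo]'.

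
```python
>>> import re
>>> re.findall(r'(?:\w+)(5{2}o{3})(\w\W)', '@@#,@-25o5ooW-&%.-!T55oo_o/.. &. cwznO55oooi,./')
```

This matches one or more of a word character (non-capturing group); then exactly 2 of a literal '5', then exactly 3 of a literal 'o' (captured); then a word character, then a non-word character (captured).
Scanning left to right: at [33:45] match 'cwznO55oooi,', groups = ('55ooo', 'i,').
2 groups means the one result is a tuple of 2 captured strings — 1 here.

[('55ooo', 'i,')]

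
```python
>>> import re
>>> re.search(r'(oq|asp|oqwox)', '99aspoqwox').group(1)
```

`re.search` scans for the first position where the pattern succeeds.
The match spans [2:5] → 'asp'.
Captured: group 1 = 'asp'.

'asp'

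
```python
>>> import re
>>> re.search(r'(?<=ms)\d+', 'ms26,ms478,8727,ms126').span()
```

(2, 4)

The positive lookaround only admits positions where the adjacent text matches; those characters stay outside the span.
The match spans [2:4] → '26'.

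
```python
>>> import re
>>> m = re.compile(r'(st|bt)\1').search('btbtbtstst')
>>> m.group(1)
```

The match spans [0:4] → 'btbt'.
Captured: group 1 = 'bt'.

'bt'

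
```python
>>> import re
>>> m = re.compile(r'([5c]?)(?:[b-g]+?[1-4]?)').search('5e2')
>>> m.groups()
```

('5',)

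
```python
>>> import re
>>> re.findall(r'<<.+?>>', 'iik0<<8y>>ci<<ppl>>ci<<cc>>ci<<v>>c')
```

['<<8y>>', '<<ppl>>', '<<cc>>', '<<v>>']

Because the quantifier is non-greedy, it stops expanding at the earliest point where the rest of the pattern can succeed.
With no groups in the pattern, `findall` gives back each whole match — 4 here.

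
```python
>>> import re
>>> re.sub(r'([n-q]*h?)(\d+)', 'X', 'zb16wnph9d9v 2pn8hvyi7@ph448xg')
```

The pattern matches zero or more of a character in [n-q], then optionally a literal 'h' (captured); then one or more of a digit (captured).
Matches: at [2:4] → '16'; at [5:9] → 'nph9'; at [10:11] → '9'; at [13:14] → '2'; at [14:17] → 'pn8'; ….
Each match is replaced by 'X'.

'zbXwXdXv XXhvyiX@Xxg'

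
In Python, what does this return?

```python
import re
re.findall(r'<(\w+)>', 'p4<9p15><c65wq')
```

['9p15']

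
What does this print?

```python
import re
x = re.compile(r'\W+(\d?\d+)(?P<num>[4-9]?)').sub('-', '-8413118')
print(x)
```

Pattern: one or more of a non-word character; then optionally a digit, then one or more of a digit (captured); then optionally a character in [4-9] (captured as 'num').
Matches: at [0:8] → '-8413118'.
Every occurrence is swapped for '-'.

-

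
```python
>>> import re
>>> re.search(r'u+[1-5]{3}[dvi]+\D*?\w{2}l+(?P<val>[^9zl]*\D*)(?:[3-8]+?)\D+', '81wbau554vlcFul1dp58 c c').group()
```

'u554vlcFul1dp58 c c'

The match spans [5:24] → 'u554vlcFul1dp58 c c'.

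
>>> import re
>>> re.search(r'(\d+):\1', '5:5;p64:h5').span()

(0, 3)

The backreference `\1` re-matches whatever the first group consumed, character for character.
`search` walks the string left to right and returns the first match it finds.
The match spans [0:3] → '5:5'.
Captured: group 1 = '5'.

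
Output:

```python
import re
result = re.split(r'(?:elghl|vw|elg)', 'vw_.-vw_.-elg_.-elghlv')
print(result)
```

['', '_.-', '_.-', '_.-', 'v']

Alternation tries branches left to right and keeps the first one that lets the overall match succeed at that position.
The string is cut at each match, leaving 5 pieces.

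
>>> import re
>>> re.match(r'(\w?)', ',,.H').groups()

('',)

The pattern matches optionally a word character (captured).
`match` is anchored at position 0; if the pattern doesn't fit there, it returns None.
The match spans [0:0] → ''.
Captured: group 1 = ''.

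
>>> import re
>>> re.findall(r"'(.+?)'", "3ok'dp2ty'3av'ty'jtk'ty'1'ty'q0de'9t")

['dp2ty', 'ty', 'ty', 'ty']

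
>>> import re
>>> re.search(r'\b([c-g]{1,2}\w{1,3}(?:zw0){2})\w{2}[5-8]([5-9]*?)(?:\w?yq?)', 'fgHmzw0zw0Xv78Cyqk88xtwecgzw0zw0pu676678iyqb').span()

Pattern: a word boundary (`\b`, zero-width); then 1 to 2 of a character in [c-g], then 1 to 3 of a word character, then the literal 'zw0' repeated 2 times (captured); then exactly 2 of a word character, then a character in [5-8]; then zero or more of a character in [5-9] (lazy) (captured); then optionally a word character, then the literal 'y', then optionally a literal 'q' (non-capturing group).
Unlike `match`, `search` isn't anchored — it looks for the pattern anywhere in the string.
The match spans [0:17] → 'fgHmzw0zw0Xv78Cyq'.
Captured: group 1 = 'fgHmzw0zw0', group 2 = '8'.

(0, 17)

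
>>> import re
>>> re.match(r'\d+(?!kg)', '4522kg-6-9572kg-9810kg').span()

(0, 3)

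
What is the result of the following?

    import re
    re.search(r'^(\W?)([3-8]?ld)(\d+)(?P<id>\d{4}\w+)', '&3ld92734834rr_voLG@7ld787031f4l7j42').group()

'&3ld92734834rr_voLG'

Pattern: anchored at the start of the string; then optionally a non-word character (captured); then optionally a character in [3-8], then the literal 'ld' (captured); then one or more of a digit (captured); then exactly 4 of a digit, then one or more of a word character (captured as 'id').
The match spans [0:19] → '&3ld92734834rr_voLG'.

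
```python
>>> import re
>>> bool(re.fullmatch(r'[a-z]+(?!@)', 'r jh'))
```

Because the assertion is negative and zero-width, positions next to the forbidden text are skipped.
`re.fullmatch` requires the pattern to consume the entire string.
Here the string isn't matched end-to-end, so the call returns None, and `bool(None)` is False.

False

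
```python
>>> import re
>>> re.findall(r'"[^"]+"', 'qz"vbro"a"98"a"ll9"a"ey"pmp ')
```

['"vbro"', '"98"', '"ll9"', '"ey"']

Walking the string: at [2:8] → '"vbro"'; at [9:13] → '"98"'; at [14:19] → '"ll9"'; at [20:24] → '"ey"'.
With no groups in the pattern, `findall` gives back each whole match — 4 here.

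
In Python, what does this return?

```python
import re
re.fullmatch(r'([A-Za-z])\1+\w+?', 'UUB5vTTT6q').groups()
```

('U',)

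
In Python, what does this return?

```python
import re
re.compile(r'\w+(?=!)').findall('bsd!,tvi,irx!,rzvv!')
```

['bsd', 'irx', 'rzvv']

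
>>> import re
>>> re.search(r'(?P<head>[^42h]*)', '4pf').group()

''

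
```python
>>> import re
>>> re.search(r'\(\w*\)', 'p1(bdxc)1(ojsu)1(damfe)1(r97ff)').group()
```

The match spans [2:8] → '(bdxc)'.

'(bdxc)'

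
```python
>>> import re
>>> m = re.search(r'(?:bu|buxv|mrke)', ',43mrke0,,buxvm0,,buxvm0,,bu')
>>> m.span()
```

(3, 7)

The match spans [3:7] → 'mrke'.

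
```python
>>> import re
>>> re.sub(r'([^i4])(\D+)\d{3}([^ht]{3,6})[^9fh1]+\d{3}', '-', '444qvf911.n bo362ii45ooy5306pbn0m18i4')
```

'444-pbn0m18i4'

The pattern matches any character except [i4] (captured); then one or more of a non-digit (captured); then exactly 3 of a digit; then 3 to 6 of any character except [ht] (captured); then one or more of any character except [9fh1], then exactly 3 of a digit.
Matches: at [3:28] → 'qvf911.n bo362ii45ooy5306'.
Each match is replaced by '-'.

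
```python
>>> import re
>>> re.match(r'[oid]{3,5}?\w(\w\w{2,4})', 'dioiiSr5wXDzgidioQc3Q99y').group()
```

'dioiiSr5w'

The pattern matches 3 to 5 of one of [oid] (lazy), then a word character; then a word character, then 2 to 4 of a word character (captured).
A non-greedy quantifier consumes as few characters as it can — just enough that the remainder of the pattern still matches from where it stops; whatever follows it matches normally.
`match` is anchored at position 0; if the pattern doesn't fit there, it returns None.
The match spans [0:9] → 'dioiiSr5w'.
Captured: group 1 = 'iSr5w'.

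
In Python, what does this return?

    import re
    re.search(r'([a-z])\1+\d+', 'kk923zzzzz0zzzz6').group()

'kk923'

A backreference is literal: `\1` must see the identical characters the first group matched.
Unlike `match`, `search` isn't anchored — it looks for the pattern anywhere in the string.
The match spans [0:5] → 'kk923'.
Captured: group 1 = 'k'.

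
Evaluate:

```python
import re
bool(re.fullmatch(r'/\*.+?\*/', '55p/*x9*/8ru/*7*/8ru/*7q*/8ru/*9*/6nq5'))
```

False

`fullmatch` succeeds only if the pattern covers the string from start to end.
Here the string isn't matched end-to-end, so the call returns None, and `bool(None)` is False.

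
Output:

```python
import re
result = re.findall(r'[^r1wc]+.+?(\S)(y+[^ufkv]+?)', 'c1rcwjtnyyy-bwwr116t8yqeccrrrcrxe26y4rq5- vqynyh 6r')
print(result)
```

With 2 capturing groups, `findall` returns a 2-tuple per match.

[('8', 'yq'), ('6', 'y4'), ('n', 'yh')]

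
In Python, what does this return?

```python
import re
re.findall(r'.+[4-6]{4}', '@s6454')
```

['@s6454']

Pattern: one or more of any character; then exactly 4 of a character in [4-6].
Matches: at [0:6] → '@s6454'.
No capturing groups, so `findall` returns the 1 full match string.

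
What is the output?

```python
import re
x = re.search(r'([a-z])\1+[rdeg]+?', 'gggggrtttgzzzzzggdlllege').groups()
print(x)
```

('g',)

The backreference `\1` re-matches whatever the first group consumed, character for character.
`re.search` tries every starting position until one works.
The match spans [0:6] → 'gggggr'.
Captured: group 1 = 'g'.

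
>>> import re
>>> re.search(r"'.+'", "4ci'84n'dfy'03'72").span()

(3, 15)

The match spans [3:15] → "'84n'dfy'03'".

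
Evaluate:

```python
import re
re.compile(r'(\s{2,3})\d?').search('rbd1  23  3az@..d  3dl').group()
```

'  2'

The pattern matches 2 to 3 of whitespace (captured); then optionally a digit.
`search` walks the string left to right and returns the first match it finds.
The match spans [4:7] → '  2'.
Captured: group 1 = '  '.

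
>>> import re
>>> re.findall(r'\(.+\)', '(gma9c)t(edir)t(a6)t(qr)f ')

No capturing groups, so `findall` returns the 1 full match string.

['(gma9c)t(edir)t(a6)t(qr)']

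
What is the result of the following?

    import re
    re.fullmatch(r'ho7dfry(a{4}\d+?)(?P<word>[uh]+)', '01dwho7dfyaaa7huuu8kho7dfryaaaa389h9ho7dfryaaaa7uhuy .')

None

This matches the literal 'ho7', then the literal 'dfr', then a literal 'y'; then exactly 4 of a literal 'a', then one or more of a digit (lazy) (captured); then one or more of one of [uh] (captured as 'word').
`re.fullmatch` requires the pattern to consume the entire string.
Here the pattern can't cover the whole string, so the call returns None.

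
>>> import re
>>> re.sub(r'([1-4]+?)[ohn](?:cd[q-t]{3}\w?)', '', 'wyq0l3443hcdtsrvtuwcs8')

'wyq0ltuwcs8'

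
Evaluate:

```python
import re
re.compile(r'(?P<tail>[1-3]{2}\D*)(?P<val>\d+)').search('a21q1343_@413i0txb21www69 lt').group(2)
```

'1343'

Pattern: exactly 2 of a character in [1-3], then zero or more of a non-digit (captured as 'tail'); then one or more of a digit (captured as 'val').
`search` walks the string left to right and returns the first match it finds.
The match spans [1:8] → '21q1343'.
Captured: group 1 = '21q', group 2 = '1343'.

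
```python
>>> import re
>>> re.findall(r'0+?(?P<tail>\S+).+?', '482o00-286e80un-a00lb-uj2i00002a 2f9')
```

Pattern: one or more of a literal '0' (lazy); then one or more of a non-whitespace character (captured as 'tail'); then one or more of any character (lazy).
Matches: at [4:33] match '00-286e80un-a00lb-uj2i00002a ', group 1 = '0-286e80un-a00lb-uj2i00002a'.
One capturing group, so `findall` returns just the captured substring from the one match — 1 in all.

['0-286e80un-a00lb-uj2i00002a']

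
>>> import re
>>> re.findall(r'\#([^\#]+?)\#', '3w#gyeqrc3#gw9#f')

`findall` collects group 1 from the one match (1 total).

['gyeqrc3']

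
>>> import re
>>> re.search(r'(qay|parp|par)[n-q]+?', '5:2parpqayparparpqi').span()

The regex engine tests alternatives in the order written; an earlier branch that matches wins even if a later one would match more.
The match spans [3:8] → 'parpq'.

(3, 8)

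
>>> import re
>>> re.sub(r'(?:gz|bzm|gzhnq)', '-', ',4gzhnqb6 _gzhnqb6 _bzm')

',4-hnqb6 _-hnqb6 _-'

Alternation tries branches left to right and keeps the first one that lets the overall match succeed at that position.
Every occurrence is swapped for '-'.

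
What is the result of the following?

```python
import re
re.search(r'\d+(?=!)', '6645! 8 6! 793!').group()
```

Because the assertion is zero-width, the text it checks is not consumed and won't appear in the result.
The match spans [0:4] → '6645'.

'6645'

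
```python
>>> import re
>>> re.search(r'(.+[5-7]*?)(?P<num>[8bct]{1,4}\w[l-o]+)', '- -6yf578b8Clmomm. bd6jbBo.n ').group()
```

'- -6yf578b8Clmomm. bd6jbBo'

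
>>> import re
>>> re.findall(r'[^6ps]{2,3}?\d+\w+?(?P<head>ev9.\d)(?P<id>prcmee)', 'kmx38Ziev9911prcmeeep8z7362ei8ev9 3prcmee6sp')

[('ev9 3', 'prcmee')]

Pattern: 2 to 3 of any character except [6ps] (lazy), then one or more of a digit, then one or more of a word character (lazy); then the literal 'ev9', then any character, then a digit (captured as 'head'); then the literal 'prc', then the literal 'mee' (captured as 'id').
Matches: at [0:41] match 'kmx38Ziev9911prcmeeep8z7362ei8ev9 3prcmee', groups = ('ev9 3', 'prcmee').
2 groups means the one result is a tuple of 2 captured strings — 1 here.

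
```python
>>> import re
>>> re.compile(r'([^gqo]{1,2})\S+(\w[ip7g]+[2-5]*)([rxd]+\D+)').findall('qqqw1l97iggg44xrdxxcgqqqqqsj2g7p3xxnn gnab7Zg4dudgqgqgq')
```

[('w1', '7p3', 'xxnn gnab')]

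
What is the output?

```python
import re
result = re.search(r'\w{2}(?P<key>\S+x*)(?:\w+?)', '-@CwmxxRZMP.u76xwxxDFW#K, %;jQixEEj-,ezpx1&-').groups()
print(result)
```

The pattern matches exactly 2 of a word character; then one or more of a non-whitespace character, then zero or more of the literal 'x' (captured as 'key'); then one or more of a word character (lazy) (non-capturing group).
`re.search` scans for the first position where the pattern succeeds.
The match spans [2:24] → 'CwmxxRZMP.u76xwxxDFW#K'.
Captured: group 1 = 'mxxRZMP.u76xwxxDFW#'.

('mxxRZMP.u76xwxxDFW#',)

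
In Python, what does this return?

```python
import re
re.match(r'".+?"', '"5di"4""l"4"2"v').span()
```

(0, 5)

`re.match` only tries the pattern at the start of the string.
The match spans [0:5] → '"5di"'.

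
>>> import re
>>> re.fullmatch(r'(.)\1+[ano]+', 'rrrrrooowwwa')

None

`fullmatch` succeeds only if the pattern covers the string from start to end.
Here the pattern can't cover the whole string, so the call returns None.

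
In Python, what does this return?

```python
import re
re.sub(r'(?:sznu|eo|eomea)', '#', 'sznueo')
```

'##'

`sub` substitutes '#' at each match site.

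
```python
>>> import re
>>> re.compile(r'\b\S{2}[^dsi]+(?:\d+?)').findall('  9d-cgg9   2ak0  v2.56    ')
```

The pattern matches a word boundary (`\b`, zero-width); then exactly 2 of a non-whitespace character, then one or more of any character except [dsi]; then one or more of a digit (lazy) (non-capturing group).
Walking the string: at [2:23] → '9d-cgg9   2ak0  v2.56'.
`findall` yields the raw match text (1 of them) because the pattern has no groups.

['9d-cgg9   2ak0  v2.56']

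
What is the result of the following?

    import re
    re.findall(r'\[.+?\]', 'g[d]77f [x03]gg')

['[d]', '[x03]']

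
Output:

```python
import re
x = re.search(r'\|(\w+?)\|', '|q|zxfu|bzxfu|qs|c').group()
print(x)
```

`re.search` tries every starting position until one works.
The match spans [0:3] → '|q|'.
Captured: group 1 = 'q'.

|q|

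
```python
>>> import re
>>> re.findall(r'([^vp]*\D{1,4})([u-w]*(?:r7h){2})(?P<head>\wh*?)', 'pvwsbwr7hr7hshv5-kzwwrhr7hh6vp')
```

[('vwsb', 'wr7hr7h', 's')]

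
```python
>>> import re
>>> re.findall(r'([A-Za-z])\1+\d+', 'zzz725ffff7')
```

['z', 'f']

`\1` is not a pattern — it's the concrete string captured by group 1, re-applied verbatim.
One capturing group, so `findall` returns just the captured substring from each match — 2 in all.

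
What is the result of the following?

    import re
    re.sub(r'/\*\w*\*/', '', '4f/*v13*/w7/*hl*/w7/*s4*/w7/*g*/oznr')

Matches: at [2:9] → '/*v13*/'; at [11:17] → '/*hl*/'; at [19:25] → '/*s4*/'; at [27:32] → '/*g*/'.
`sub` substitutes '' at each match site.

'4fw7w7w7oznr'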